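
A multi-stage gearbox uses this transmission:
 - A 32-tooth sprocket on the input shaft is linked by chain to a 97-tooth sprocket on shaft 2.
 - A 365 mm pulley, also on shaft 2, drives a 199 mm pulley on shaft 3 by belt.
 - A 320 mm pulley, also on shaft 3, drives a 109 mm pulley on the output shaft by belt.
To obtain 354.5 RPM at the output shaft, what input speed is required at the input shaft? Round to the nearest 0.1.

199.6 RPM

Overall ratio R = 3.0312 × 0.54521 × 0.34063 = 0.56294.
Required input speed = output speed × R = 354.5 × 0.56294 = 199.56 RPM.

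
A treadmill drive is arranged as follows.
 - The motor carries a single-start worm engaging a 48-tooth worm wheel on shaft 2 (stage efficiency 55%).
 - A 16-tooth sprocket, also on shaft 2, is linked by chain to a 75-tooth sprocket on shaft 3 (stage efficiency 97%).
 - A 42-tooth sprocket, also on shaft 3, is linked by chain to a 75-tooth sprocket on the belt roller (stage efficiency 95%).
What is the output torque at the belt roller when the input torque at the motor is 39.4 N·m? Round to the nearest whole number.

8023 N·m

After the worm (48/1): 39.4 × 48 × 0.55 = 1040.2 N·m
After the chain (75/16): 1040.2 × 4.6875 × 0.97 = 4729.5 N·m
After the chain (75/42): 4729.5 × 1.7857 × 0.95 = 8023.2 N·m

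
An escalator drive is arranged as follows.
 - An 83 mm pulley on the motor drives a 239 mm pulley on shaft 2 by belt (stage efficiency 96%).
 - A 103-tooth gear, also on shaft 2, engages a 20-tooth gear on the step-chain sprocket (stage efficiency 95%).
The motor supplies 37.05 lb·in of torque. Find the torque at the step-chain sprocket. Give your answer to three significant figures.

18.9 lb·in

After the belt (239/83): 37.05 × 2.8795 × 0.96 = 102.42 lb·in
After the gear mesh (20/103): 102.42 × 0.19417 × 0.95 = 18.893 lb·in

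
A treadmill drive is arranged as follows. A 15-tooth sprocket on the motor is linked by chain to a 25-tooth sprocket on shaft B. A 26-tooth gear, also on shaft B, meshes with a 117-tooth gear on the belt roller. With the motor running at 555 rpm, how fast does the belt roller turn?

74 rpm

chain 25/15 = 1.6667 → 555/1.6667 = 333 rpm
gear mesh 117/26 = 4.5 → 333/4.5 = 74 rpm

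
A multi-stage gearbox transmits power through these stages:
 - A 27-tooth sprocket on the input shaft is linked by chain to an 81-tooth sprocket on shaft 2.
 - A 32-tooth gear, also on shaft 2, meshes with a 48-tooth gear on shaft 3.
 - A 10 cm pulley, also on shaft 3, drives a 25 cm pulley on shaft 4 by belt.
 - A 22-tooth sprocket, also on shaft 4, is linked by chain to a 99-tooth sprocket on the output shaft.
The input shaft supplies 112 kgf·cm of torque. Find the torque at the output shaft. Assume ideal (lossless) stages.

5670 kgf·cm

Chain: ratio = 81/27 = 3; torque at shaft 2 = 112 × 3 = 336 kgf·cm.
Gear mesh: ratio = 48/32 = 1.5; torque at shaft 3 = 336 × 1.5 = 504 kgf·cm.
Belt: ratio = 25/10 = 2.5; torque at shaft 4 = 504 × 2.5 = 1260 kgf·cm.
Chain: ratio = 99/22 = 4.5; torque at the output shaft = 1260 × 4.5 = 5670 kgf·cm.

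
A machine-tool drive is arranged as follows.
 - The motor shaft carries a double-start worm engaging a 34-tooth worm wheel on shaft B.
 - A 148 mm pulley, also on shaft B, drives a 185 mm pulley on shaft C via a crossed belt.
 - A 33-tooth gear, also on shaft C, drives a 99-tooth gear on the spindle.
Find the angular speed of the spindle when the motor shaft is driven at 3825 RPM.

the motor shaft → shaft B (worm, 34/2): 3825 ÷ 17 = 225 RPM
shaft B → shaft C (belt, 185/148): 225 ÷ 1.25 = 180 RPM
shaft C → the spindle (gear mesh, 99/33): 180 ÷ 3 = 60 RPM

60 RPM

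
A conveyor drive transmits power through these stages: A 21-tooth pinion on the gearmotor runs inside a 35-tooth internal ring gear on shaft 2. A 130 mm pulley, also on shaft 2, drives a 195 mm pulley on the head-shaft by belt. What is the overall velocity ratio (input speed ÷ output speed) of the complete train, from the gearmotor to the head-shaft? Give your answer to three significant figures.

2.50

Each stage contributes driven/driver: internal gear 35/21 = 1.6667, belt 195/130 = 1.5.
Overall: 1.6667 × 1.5 = 2.5.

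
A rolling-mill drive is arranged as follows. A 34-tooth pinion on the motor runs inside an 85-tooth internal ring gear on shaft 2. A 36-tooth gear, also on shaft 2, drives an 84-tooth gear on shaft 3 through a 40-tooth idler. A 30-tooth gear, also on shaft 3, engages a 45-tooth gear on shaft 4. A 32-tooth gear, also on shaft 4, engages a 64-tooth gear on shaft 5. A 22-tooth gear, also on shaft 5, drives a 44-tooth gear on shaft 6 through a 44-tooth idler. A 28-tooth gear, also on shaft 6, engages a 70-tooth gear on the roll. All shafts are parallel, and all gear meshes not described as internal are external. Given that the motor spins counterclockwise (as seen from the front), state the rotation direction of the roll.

clockwise

the motor → shaft 2: internal mesh, same direction → CCW.
shaft 2 → shaft 3: driver → idler → driven is 2 external meshes, 2 reversals → CCW.
shaft 3 → shaft 4: external mesh, 1 reversal → CW.
shaft 4 → shaft 5: external mesh, 1 reversal → CCW.
shaft 5 → shaft 6: driver → idler → driven is 2 external meshes, 2 reversals → CCW.
shaft 6 → the roll: external mesh, 1 reversal → CW.
7 reversals in total — an odd number — so the roll turns opposite to the motor.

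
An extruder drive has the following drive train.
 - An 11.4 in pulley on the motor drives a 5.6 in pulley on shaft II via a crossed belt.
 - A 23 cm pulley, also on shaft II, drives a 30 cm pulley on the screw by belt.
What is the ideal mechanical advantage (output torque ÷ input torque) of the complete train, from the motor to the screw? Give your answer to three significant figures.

0.641

Each stage contributes driven/driver: belt 5.6/11.4 = 0.49123, belt 30/23 = 1.3043.
Overall: 0.49123 × 1.3043 = 0.64073.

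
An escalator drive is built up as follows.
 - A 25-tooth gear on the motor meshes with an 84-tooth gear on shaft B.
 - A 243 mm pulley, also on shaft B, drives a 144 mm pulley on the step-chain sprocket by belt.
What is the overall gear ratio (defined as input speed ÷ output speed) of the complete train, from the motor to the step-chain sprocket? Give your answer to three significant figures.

Each stage contributes driven/driver: gear mesh 84/25 = 3.36, belt 144/243 = 0.59259.
Overall: 3.36 × 0.59259 = 1.9911.

1.99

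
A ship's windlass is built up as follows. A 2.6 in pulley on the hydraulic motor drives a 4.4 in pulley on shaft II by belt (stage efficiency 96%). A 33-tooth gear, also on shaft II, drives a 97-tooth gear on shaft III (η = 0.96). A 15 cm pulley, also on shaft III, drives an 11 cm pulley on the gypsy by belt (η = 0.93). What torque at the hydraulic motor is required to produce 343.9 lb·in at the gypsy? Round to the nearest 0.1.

110.0 lb·in

Overall ratio R = 1.6923 × 2.9394 × 0.73333 = 3.6479; overall efficiency η = 0.96 × 0.96 × 0.93 = 0.8571.
Input torque = output torque / (R × η) = 343.9 / (3.6479 × 0.8571) = 109.99 lb·in.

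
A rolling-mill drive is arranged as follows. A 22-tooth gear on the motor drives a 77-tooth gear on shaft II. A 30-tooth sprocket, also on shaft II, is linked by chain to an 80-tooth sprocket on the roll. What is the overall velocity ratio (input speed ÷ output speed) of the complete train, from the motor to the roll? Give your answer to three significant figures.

9.33

Each stage contributes driven/driver: gear mesh 77/22 = 3.5, chain 80/30 = 2.6667.
Overall: 3.5 × 2.6667 = 9.3333.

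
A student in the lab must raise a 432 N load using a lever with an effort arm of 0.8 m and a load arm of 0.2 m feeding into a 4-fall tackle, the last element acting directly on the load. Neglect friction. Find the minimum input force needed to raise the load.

Lever MA = effort arm / load arm = 0.8/0.2 = 4.
Block-and-tackle MA = number of supporting rope parts = 4.
Combined ideal MA = 4 × 4 = 16.
Effort = load / MA = 432 / 16 = 27 N.

27 N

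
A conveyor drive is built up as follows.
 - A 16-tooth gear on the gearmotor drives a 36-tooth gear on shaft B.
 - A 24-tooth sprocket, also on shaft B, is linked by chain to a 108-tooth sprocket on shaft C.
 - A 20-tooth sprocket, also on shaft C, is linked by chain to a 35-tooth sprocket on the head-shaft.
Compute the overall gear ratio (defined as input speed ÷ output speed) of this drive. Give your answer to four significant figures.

17.72

Each stage contributes driven/driver: gear mesh 36/16 = 2.25, chain 108/24 = 4.5, chain 35/20 = 1.75.
Overall: 2.25 × 4.5 × 1.75 = 17.719.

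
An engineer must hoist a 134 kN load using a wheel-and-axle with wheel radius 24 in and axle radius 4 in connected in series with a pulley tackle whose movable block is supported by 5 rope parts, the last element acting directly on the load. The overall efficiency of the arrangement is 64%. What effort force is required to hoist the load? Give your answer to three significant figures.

Wheel-and-axle MA = R/r = 24/4 = 6.
Block-and-tackle MA = number of supporting rope parts = 5.
Combined ideal MA = 6 × 5 = 30.
Actual MA = 30 × 0.64 = 19.2.
Effort = load / actual MA = 134 / 19.2 = 6.9792 kN.

6.98 kN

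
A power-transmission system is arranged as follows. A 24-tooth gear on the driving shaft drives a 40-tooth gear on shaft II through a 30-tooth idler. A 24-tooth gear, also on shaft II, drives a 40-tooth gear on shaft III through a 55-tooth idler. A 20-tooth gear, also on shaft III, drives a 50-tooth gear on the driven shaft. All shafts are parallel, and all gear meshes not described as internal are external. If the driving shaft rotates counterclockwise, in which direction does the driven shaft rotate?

clockwise

the driving shaft → shaft II: driver → idler → driven is 2 external meshes, 2 reversals → CCW.
shaft II → shaft III: driver → idler → driven is 2 external meshes, 2 reversals → CCW.
shaft III → the driven shaft: external mesh, 1 reversal → CW.
5 reversals in total — an odd number — so the driven shaft turns opposite to the driving shaft.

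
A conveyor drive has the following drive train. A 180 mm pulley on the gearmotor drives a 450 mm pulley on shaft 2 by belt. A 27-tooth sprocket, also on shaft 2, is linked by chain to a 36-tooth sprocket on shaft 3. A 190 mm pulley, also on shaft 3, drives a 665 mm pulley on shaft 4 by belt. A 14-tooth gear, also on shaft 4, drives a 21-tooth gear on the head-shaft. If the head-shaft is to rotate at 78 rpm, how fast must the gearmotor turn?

1365 rpm

Overall ratio R = 2.5 × 1.3333 × 3.5 × 1.5 = 17.5.
Required input speed = output speed × R = 78 × 17.5 = 1365 rpm.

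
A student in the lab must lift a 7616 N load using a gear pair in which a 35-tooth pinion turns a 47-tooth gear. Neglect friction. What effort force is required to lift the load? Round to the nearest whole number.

5671 N

Gear pair MA = 47/35 = 1.3429.
Effort = load / MA = 7616 / 1.3429 = 5671.5 N.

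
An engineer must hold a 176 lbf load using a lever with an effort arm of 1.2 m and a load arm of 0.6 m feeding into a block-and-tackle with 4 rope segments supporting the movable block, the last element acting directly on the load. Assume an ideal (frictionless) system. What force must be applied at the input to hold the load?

Lever MA = effort arm / load arm = 1.2/0.6 = 2.
Block-and-tackle MA = number of supporting rope parts = 4.
Combined ideal MA = 2 × 4 = 8.
Effort = load / MA = 176 / 8 = 22 lbf.

22 lbf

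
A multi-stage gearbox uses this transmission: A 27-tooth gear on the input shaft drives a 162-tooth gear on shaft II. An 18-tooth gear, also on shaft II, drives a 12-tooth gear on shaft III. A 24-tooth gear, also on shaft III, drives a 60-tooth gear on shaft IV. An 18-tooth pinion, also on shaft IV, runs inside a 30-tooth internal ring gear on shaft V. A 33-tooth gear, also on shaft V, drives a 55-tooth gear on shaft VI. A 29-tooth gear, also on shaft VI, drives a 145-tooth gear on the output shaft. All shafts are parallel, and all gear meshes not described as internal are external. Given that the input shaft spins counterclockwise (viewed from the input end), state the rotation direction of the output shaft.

clockwise

the input shaft → shaft II: external mesh, 1 reversal → CW.
shaft II → shaft III: external mesh, 1 reversal → CCW.
shaft III → shaft IV: external mesh, 1 reversal → CW.
shaft IV → shaft V: internal mesh, same direction → CW.
shaft V → shaft VI: external mesh, 1 reversal → CCW.
shaft VI → the output shaft: external mesh, 1 reversal → CW.
5 reversals in total — an odd number — so the output shaft turns opposite to the input shaft.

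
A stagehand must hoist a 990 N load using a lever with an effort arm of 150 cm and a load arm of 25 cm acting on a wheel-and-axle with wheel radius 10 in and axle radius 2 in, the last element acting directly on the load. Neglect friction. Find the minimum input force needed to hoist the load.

33 N

Lever MA = effort arm / load arm = 150/25 = 6.
Wheel-and-axle MA = R/r = 10/2 = 5.
Combined ideal MA = 6 × 5 = 30.
Effort = load / MA = 990 / 30 = 33 N.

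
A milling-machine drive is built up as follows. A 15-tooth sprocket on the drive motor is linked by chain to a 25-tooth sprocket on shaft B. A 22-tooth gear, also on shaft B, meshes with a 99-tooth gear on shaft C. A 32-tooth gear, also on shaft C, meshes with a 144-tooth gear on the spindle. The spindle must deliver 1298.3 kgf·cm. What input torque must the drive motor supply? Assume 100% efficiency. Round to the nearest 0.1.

Overall ratio R = 1.6667 × 4.5 × 4.5 = 33.75.
Input torque = output torque / R = 1298.3 / 33.75 = 38.468 kgf·cm.

38.5 kgf·cm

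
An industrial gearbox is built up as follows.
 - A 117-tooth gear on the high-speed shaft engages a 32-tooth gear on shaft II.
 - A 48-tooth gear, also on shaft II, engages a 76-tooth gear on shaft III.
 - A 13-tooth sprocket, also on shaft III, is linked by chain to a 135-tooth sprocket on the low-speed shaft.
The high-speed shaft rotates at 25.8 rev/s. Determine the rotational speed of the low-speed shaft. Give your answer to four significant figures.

Gear mesh: ratio = 32/117 = 0.2735, so shaft II turns at 25.8 / 0.2735 = 94.331 rev/s.
Gear mesh: ratio = 76/48 = 1.5833, so shaft III turns at 94.331 / 1.5833 = 59.578 rev/s.
Chain: ratio = 135/13 = 10.385, so the low-speed shaft turns at 59.578 / 10.385 = 5.7371 rev/s.

5.737 rev/s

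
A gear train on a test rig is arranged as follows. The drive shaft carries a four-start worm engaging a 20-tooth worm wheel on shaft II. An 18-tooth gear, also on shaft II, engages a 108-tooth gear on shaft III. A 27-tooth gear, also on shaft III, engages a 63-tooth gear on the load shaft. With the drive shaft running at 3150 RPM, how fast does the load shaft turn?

45 RPM

worm 20/4 = 5 → 3150/5 = 630 RPM
gear mesh 108/18 = 6 → 630/6 = 105 RPM
gear mesh 63/27 = 2.3333 → 105/2.3333 = 45 RPM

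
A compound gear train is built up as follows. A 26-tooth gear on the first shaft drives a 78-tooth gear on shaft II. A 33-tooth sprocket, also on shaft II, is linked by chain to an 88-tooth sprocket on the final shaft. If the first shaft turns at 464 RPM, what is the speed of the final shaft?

58 RPM

gear mesh 78/26 = 3 → 464/3 = 154.67 RPM
chain 88/33 = 2.6667 → 154.67/2.6667 = 58 RPM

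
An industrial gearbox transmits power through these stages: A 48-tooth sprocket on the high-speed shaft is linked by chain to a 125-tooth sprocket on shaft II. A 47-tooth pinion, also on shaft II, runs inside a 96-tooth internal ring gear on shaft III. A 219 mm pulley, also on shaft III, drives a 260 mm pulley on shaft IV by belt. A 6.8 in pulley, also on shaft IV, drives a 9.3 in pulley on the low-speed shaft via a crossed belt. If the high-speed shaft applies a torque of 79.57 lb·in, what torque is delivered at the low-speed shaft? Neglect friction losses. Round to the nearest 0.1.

687.2 lb·in

chain 125/48 = 2.6042 → τ = 79.57·2.6042 = 207.21 lb·in
internal gear 96/47 = 2.0426 → τ = 207.21·2.0426 = 423.24 lb·in
belt 260/219 = 1.1872 → τ = 423.24·1.1872 = 502.48 lb·in
belt 9.3/6.8 = 1.3676 → τ = 502.48·1.3676 = 687.22 lb·in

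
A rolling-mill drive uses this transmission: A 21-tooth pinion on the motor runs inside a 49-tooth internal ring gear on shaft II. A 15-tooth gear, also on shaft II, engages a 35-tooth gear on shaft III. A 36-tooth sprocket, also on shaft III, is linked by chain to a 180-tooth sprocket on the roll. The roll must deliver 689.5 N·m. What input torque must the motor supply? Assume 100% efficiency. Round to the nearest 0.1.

25.3 N·m

Overall ratio R = 2.3333 × 2.3333 × 5 = 27.222.
Input torque = output torque / R = 689.5 / 27.222 = 25.329 N·m.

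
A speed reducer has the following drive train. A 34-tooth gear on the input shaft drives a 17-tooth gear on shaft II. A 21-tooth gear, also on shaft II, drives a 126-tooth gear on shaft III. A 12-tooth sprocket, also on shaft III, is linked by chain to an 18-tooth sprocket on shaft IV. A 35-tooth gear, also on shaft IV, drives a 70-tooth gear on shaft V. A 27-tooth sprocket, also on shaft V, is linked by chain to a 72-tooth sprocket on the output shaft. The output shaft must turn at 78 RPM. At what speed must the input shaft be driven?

Overall ratio R = 0.5 × 6 × 1.5 × 2 × 2.6667 = 24.
Required input speed = output speed × R = 78 × 24 = 1872 RPM.

1872 RPM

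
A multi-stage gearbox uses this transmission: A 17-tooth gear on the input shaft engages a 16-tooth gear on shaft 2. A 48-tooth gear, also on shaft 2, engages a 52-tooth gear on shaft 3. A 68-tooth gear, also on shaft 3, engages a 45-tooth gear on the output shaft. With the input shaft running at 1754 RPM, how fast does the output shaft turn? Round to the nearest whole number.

the input shaft → shaft 2 (gear mesh, 16/17): 1754 ÷ 0.94118 = 1863.6 RPM
shaft 2 → shaft 3 (gear mesh, 52/48): 1863.6 ÷ 1.0833 = 1720.3 RPM
shaft 3 → the output shaft (gear mesh, 45/68): 1720.3 ÷ 0.66176 = 2599.5 RPM

2600 RPM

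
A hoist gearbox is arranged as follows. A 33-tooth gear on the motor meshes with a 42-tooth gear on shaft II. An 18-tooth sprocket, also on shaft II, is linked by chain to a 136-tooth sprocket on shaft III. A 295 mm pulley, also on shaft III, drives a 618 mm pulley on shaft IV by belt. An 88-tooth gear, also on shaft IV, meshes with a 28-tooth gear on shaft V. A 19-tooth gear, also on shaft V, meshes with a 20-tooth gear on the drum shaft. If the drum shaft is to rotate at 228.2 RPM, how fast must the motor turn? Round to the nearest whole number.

1540 RPM

Overall ratio R = 1.2727 × 7.5556 × 2.0949 × 0.31818 × 1.0526 = 6.7471.
Required input speed = output speed × R = 228.2 × 6.7471 = 1539.7 RPM.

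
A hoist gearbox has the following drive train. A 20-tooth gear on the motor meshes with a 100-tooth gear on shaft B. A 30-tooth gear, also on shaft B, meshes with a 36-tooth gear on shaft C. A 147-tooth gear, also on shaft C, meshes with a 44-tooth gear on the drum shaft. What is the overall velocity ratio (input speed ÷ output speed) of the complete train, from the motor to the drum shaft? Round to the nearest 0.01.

Each stage contributes driven/driver: gear mesh 100/20 = 5, gear mesh 36/30 = 1.2, gear mesh 44/147 = 0.29932.
Overall: 5 × 1.2 × 0.29932 = 1.7959.

1.80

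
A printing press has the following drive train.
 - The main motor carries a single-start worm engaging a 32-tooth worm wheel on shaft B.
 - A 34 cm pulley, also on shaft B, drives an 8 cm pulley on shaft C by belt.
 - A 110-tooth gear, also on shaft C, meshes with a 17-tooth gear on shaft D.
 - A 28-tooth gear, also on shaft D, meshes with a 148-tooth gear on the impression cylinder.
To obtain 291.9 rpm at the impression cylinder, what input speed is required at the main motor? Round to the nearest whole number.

Overall ratio R = 32 × 0.23529 × 0.15455 × 5.2857 = 6.1506.
Required input speed = output speed × R = 291.9 × 6.1506 = 1795.4 rpm.

1795 rpm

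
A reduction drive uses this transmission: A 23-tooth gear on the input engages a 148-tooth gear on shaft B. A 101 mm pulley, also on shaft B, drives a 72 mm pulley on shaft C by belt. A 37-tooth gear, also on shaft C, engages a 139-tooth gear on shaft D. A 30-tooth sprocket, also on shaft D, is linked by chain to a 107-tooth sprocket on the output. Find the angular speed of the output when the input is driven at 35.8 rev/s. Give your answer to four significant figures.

0.5825 rev/s

the input → shaft B (gear mesh, 148/23): 35.8 ÷ 6.4348 = 5.5635 rev/s
shaft B → shaft C (belt, 72/101): 5.5635 ÷ 0.71287 = 7.8044 rev/s
shaft C → shaft D (gear mesh, 139/37): 7.8044 ÷ 3.7568 = 2.0774 rev/s
shaft D → the output (chain, 107/30): 2.0774 ÷ 3.5667 = 0.58246 rev/s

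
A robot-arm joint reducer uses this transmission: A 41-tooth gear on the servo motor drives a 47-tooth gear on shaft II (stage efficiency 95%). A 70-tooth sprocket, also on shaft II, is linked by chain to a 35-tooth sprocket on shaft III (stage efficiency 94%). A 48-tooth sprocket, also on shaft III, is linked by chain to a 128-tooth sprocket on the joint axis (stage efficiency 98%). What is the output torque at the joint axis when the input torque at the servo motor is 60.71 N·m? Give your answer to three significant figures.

gear mesh 47/41 = 1.1463 → τ = 60.71·1.1463·0.95 = 66.115 N·m
chain 35/70 = 0.5 → τ = 66.115·0.5·0.94 = 31.074 N·m
chain 128/48 = 2.6667 → τ = 31.074·2.6667·0.98 = 81.206 N·m

81.2 N·m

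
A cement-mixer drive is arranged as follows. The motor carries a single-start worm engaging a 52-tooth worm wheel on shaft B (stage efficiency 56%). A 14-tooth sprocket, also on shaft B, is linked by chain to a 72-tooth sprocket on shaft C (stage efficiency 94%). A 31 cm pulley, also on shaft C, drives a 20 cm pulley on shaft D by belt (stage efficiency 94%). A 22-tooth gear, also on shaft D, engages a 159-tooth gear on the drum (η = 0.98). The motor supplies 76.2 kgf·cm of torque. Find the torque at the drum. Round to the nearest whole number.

46076 kgf·cm

After the worm (52/1): 76.2 × 52 × 0.56 = 2218.9 kgf·cm
After the chain (72/14): 2218.9 × 5.1429 × 0.94 = 10727 kgf·cm
After the belt (20/31): 10727 × 0.64516 × 0.94 = 6505.4 kgf·cm
After the gear mesh (159/22): 6505.4 × 7.2273 × 0.98 = 46076 kgf·cm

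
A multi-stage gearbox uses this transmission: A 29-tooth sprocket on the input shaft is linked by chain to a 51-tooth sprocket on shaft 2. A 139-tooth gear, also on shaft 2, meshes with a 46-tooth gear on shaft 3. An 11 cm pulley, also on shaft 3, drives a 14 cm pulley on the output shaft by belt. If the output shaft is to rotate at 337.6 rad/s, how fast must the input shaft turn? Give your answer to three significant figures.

250 rad/s

Overall ratio R = 1.7586 × 0.33094 × 1.2727 = 0.74071.
Required input speed = output speed × R = 337.6 × 0.74071 = 250.07 rad/s.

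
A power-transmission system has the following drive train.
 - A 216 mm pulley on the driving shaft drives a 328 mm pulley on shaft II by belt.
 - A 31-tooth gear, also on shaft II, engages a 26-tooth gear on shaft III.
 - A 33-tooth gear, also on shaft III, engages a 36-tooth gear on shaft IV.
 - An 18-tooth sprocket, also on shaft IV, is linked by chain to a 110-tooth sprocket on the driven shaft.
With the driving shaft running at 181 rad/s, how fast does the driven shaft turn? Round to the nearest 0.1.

21.3 rad/s

Belt: ratio = 328/216 = 1.5185, so shaft II turns at 181 / 1.5185 = 119.2 rad/s.
Gear mesh: ratio = 26/31 = 0.83871, so shaft III turns at 119.2 / 0.83871 = 142.12 rad/s.
Gear mesh: ratio = 36/33 = 1.0909, so shaft IV turns at 142.12 / 1.0909 = 130.27 rad/s.
Chain: ratio = 110/18 = 6.1111, so the driven shaft turns at 130.27 / 6.1111 = 21.318 rad/s.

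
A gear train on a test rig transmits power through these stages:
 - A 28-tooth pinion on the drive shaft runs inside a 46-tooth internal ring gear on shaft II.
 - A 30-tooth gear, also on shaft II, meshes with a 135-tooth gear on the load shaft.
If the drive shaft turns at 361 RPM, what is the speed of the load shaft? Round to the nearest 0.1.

48.8 RPM

the drive shaft → shaft II (internal gear, 46/28): 361 ÷ 1.6429 = 219.74 RPM
shaft II → the load shaft (gear mesh, 135/30): 219.74 ÷ 4.5 = 48.831 RPM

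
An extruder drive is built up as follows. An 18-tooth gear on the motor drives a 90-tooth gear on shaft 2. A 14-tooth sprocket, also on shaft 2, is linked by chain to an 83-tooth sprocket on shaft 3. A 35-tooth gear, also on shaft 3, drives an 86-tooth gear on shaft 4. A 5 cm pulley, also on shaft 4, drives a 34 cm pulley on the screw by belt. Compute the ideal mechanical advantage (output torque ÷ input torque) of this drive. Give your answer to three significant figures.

495

Each stage contributes driven/driver: gear mesh 90/18 = 5, chain 83/14 = 5.9286, gear mesh 86/35 = 2.4571, belt 34/5 = 6.8.
Overall: 5 × 5.9286 × 2.4571 × 6.8 = 495.29.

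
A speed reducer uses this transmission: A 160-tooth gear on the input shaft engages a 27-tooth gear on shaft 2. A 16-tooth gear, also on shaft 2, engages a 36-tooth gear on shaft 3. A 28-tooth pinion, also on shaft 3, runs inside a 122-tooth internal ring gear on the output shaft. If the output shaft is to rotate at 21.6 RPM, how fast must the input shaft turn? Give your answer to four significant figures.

35.73 RPM

Overall ratio R = 0.16875 × 2.25 × 4.3571 = 1.6544.
Required input speed = output speed × R = 21.6 × 1.6544 = 35.734 RPM.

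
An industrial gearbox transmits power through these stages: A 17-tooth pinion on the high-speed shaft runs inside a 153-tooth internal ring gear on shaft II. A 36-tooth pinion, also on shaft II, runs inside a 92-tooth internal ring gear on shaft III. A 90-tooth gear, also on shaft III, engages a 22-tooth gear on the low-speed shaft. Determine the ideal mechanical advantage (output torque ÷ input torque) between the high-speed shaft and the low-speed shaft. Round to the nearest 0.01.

Each stage contributes driven/driver: internal gear 153/17 = 9, internal gear 92/36 = 2.5556, gear mesh 22/90 = 0.24444.
Overall: 9 × 2.5556 × 0.24444 = 5.6222.

5.62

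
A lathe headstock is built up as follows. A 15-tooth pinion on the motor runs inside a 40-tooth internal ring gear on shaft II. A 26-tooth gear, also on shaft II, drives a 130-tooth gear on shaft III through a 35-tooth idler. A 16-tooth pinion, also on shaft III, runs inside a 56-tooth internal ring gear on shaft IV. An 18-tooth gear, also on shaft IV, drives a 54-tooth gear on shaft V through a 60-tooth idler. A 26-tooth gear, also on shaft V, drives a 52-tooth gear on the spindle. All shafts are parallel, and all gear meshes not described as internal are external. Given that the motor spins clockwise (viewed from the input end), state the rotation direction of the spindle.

the motor → shaft II: internal mesh, same direction → CW.
shaft II → shaft III: driver → idler → driven is 2 external meshes, 2 reversals → CW.
shaft III → shaft IV: internal mesh, same direction → CW.
shaft IV → shaft V: driver → idler → driven is 2 external meshes, 2 reversals → CW.
shaft V → the spindle: external mesh, 1 reversal → CCW.
5 reversals in total — an odd number — so the spindle turns opposite to the motor.

anticlockwise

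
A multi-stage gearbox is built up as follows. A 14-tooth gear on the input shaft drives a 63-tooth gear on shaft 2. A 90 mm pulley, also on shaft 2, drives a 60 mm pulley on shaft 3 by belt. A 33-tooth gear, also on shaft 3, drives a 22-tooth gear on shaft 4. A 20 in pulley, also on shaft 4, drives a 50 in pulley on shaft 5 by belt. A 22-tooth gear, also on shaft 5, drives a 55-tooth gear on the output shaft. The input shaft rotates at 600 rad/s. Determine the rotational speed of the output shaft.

Gear mesh: ratio = 63/14 = 4.5, so shaft 2 turns at 600 / 4.5 = 133.33 rad/s.
Belt: ratio = 60/90 = 0.66667, so shaft 3 turns at 133.33 / 0.66667 = 200 rad/s.
Gear mesh: ratio = 22/33 = 0.66667, so shaft 4 turns at 200 / 0.66667 = 300 rad/s.
Belt: ratio = 50/20 = 2.5, so shaft 5 turns at 300 / 2.5 = 120 rad/s.
Gear mesh: ratio = 55/22 = 2.5, so the output shaft turns at 120 / 2.5 = 48 rad/s.

48 rad/s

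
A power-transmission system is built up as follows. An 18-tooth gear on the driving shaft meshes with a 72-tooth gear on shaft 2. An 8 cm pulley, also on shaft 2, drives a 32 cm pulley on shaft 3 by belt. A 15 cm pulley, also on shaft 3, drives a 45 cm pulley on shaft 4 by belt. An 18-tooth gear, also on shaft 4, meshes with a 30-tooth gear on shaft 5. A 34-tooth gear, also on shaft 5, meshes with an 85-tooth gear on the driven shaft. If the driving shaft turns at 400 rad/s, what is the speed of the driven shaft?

gear mesh 72/18 = 4 → 400/4 = 100 rad/s
belt 32/8 = 4 → 100/4 = 25 rad/s
belt 45/15 = 3 → 25/3 = 8.3333 rad/s
gear mesh 30/18 = 1.6667 → 8.3333/1.6667 = 5 rad/s
gear mesh 85/34 = 2.5 → 5/2.5 = 2 rad/s

2 rad/s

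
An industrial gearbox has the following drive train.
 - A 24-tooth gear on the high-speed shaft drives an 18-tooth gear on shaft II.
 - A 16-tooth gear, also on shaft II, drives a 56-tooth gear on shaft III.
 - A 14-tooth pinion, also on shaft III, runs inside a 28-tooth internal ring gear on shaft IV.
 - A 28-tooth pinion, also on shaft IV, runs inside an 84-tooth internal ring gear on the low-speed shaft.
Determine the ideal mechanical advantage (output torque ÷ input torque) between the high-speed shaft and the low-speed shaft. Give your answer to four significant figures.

15.75

Each stage contributes driven/driver: gear mesh 18/24 = 0.75, gear mesh 56/16 = 3.5, internal gear 28/14 = 2, internal gear 84/28 = 3.
Overall: 0.75 × 3.5 × 2 × 3 = 15.75.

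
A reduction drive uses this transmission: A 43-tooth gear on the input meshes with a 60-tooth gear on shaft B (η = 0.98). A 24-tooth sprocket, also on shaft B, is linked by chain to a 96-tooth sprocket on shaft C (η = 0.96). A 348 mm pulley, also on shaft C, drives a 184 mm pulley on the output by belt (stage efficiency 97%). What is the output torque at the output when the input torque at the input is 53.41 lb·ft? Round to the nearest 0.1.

Gear mesh: ratio = 60/43 = 1.3953; torque at shaft B = 53.41 × 1.3953 × 0.98 = 73.035 lb·ft.
Chain: ratio = 96/24 = 4; torque at shaft C = 73.035 × 4 × 0.96 = 280.45 lb·ft.
Belt: ratio = 184/348 = 0.52874; torque at the output = 280.45 × 0.52874 × 0.97 = 143.84 lb·ft.

143.8 lb·ft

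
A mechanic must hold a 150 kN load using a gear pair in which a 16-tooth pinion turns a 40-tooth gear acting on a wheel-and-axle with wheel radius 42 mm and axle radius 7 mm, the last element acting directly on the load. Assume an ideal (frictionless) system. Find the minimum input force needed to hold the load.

10 kN

Gear pair MA = 40/16 = 2.5.
Wheel-and-axle MA = R/r = 42/7 = 6.
Combined ideal MA = 2.5 × 6 = 15.
Effort = load / MA = 150 / 15 = 10 kN.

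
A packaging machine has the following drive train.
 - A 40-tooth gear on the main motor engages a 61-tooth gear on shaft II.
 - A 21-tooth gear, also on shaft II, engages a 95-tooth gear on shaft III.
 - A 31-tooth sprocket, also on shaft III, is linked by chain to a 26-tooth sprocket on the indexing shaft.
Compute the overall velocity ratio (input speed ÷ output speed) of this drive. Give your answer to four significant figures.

Each stage contributes driven/driver: gear mesh 61/40 = 1.525, gear mesh 95/21 = 4.5238, chain 26/31 = 0.83871.
Overall: 1.525 × 4.5238 × 0.83871 = 5.7861.

5.786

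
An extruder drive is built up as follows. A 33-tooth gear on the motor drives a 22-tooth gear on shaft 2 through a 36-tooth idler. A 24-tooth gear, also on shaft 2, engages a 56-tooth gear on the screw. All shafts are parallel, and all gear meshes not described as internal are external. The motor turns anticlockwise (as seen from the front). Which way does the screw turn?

the motor → shaft 2: driver → idler → driven is 2 external meshes, 2 reversals → CCW.
shaft 2 → the screw: external mesh, 1 reversal → CW.
3 reversals in total — an odd number — so the screw turns opposite to the motor.

clockwise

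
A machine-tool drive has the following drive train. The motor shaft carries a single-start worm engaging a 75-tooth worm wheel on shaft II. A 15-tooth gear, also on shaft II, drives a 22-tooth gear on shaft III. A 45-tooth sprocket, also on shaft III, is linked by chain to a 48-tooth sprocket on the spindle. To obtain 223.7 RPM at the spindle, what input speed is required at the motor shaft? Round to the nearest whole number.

26247 RPM

Overall ratio R = 75 × 1.4667 × 1.0667 = 117.33.
Required input speed = output speed × R = 223.7 × 117.33 = 26247 RPM.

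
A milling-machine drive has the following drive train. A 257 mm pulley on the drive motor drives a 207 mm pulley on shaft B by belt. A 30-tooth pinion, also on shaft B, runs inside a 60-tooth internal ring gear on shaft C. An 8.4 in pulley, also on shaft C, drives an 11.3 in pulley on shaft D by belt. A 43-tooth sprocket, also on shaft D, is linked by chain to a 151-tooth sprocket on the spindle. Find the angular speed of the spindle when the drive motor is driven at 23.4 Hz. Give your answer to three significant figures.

3.07 Hz

the drive motor → shaft B (belt, 207/257): 23.4 ÷ 0.80545 = 29.052 Hz
shaft B → shaft C (internal gear, 60/30): 29.052 ÷ 2 = 14.526 Hz
shaft C → shaft D (belt, 11.3/8.4): 14.526 ÷ 1.3452 = 10.798 Hz
shaft D → the spindle (chain, 151/43): 10.798 ÷ 3.5116 = 3.075 Hz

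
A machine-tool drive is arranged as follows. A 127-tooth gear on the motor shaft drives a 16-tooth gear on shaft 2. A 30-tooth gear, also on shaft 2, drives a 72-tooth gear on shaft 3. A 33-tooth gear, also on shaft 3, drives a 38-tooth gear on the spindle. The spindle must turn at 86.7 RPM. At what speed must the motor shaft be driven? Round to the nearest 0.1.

30.2 RPM

Overall ratio R = 0.12598 × 2.4 × 1.1515 = 0.34817.
Required input speed = output speed × R = 86.7 × 0.34817 = 30.187 RPM.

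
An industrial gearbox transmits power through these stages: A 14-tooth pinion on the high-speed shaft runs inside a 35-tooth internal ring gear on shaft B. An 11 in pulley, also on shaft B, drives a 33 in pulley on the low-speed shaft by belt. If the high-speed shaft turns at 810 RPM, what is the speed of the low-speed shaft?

108 RPM

Internal gear: ratio = 35/14 = 2.5, so shaft B turns at 810 / 2.5 = 324 RPM.
Belt: ratio = 33/11 = 3, so the low-speed shaft turns at 324 / 3 = 108 RPM.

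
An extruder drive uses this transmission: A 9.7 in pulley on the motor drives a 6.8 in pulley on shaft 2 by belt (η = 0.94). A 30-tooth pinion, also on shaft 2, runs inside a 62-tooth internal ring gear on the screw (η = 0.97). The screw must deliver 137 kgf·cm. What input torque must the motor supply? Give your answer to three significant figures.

104 kgf·cm

Overall ratio R = 0.70103 × 2.0667 = 1.4488; overall efficiency η = 0.94 × 0.97 = 0.9118.
Input torque = output torque / (R × η) = 137 / (1.4488 × 0.9118) = 103.71 kgf·cm.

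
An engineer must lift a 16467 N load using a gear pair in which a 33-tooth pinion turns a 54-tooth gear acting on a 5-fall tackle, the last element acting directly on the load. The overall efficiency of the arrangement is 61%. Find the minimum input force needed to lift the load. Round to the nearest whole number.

Gear pair MA = 54/33 = 1.6364.
Block-and-tackle MA = number of supporting rope parts = 5.
Combined ideal MA = 1.6364 × 5 = 8.1818.
Actual MA = 8.1818 × 0.61 = 4.9909.
Effort = load / actual MA = 16467 / 4.9909 = 3299.4 N.

3299 N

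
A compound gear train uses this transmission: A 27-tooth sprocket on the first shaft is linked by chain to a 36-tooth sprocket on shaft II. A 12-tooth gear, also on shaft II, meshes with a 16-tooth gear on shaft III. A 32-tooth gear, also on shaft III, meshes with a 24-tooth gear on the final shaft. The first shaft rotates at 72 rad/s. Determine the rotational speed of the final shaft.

54 rad/s

chain 36/27 = 1.3333 → 72/1.3333 = 54 rad/s
gear mesh 16/12 = 1.3333 → 54/1.3333 = 40.5 rad/s
gear mesh 24/32 = 0.75 → 40.5/0.75 = 54 rad/s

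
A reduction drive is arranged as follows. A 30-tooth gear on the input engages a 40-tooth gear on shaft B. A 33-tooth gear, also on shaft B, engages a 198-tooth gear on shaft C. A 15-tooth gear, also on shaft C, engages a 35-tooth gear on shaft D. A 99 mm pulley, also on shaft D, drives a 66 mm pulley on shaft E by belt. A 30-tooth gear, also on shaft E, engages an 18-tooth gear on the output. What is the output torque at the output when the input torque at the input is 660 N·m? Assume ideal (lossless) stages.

4928 N·m

Gear mesh: ratio = 40/30 = 1.3333; torque at shaft B = 660 × 1.3333 = 880 N·m.
Gear mesh: ratio = 198/33 = 6; torque at shaft C = 880 × 6 = 5280 N·m.
Gear mesh: ratio = 35/15 = 2.3333; torque at shaft D = 5280 × 2.3333 = 12320 N·m.
Belt: ratio = 66/99 = 0.66667; torque at shaft E = 12320 × 0.66667 = 8213.3 N·m.
Gear mesh: ratio = 18/30 = 0.6; torque at the output = 8213.3 × 0.6 = 4928 N·m.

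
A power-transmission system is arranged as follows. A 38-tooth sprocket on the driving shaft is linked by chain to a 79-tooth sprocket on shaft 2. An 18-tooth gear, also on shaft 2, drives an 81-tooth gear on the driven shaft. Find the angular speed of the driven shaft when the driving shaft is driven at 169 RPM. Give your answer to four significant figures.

18.06 RPM

the driving shaft → shaft 2 (chain, 79/38): 169 ÷ 2.0789 = 81.291 RPM
shaft 2 → the driven shaft (gear mesh, 81/18): 81.291 ÷ 4.5 = 18.065 RPM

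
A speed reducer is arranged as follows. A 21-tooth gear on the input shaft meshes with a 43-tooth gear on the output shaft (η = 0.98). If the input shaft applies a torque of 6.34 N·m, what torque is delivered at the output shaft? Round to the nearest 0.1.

After the gear mesh (43/21): 6.34 × 2.0476 × 0.98 = 12.722 N·m

12.7 N·m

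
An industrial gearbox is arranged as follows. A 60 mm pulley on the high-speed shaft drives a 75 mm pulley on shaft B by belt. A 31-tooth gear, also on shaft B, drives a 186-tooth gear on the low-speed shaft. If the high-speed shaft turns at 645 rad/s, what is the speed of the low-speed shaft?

Belt: ratio = 75/60 = 1.25, so shaft B turns at 645 / 1.25 = 516 rad/s.
Gear mesh: ratio = 186/31 = 6, so the low-speed shaft turns at 516 / 6 = 86 rad/s.

86 rad/s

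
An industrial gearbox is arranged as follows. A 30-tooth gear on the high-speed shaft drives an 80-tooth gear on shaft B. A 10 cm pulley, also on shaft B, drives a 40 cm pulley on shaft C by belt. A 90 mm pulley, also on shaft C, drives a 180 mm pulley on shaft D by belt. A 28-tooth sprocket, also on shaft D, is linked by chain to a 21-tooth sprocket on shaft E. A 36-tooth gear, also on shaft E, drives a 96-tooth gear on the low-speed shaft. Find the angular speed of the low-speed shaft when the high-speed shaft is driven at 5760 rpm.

135 rpm

the high-speed shaft → shaft B (gear mesh, 80/30): 5760 ÷ 2.6667 = 2160 rpm
shaft B → shaft C (belt, 40/10): 2160 ÷ 4 = 540 rpm
shaft C → shaft D (belt, 180/90): 540 ÷ 2 = 270 rpm
shaft D → shaft E (chain, 21/28): 270 ÷ 0.75 = 360 rpm
shaft E → the low-speed shaft (gear mesh, 96/36): 360 ÷ 2.6667 = 135 rpm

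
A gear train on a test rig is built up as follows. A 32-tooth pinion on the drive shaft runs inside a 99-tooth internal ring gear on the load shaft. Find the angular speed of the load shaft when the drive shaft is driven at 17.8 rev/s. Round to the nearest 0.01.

internal gear 99/32 = 3.0938 → 17.8/3.0938 = 5.7535 rev/s

5.75 rev/s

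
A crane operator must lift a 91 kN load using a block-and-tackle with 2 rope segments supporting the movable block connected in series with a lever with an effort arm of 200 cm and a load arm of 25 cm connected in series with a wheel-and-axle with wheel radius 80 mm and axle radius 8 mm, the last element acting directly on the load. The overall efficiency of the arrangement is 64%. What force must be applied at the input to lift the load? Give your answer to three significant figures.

0.889 kN

Block-and-tackle MA = number of supporting rope parts = 2.
Lever MA = effort arm / load arm = 200/25 = 8.
Wheel-and-axle MA = R/r = 80/8 = 10.
Combined ideal MA = 2 × 8 × 10 = 160.
Actual MA = 160 × 0.64 = 102.4.
Effort = load / actual MA = 91 / 102.4 = 0.88867 kN.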